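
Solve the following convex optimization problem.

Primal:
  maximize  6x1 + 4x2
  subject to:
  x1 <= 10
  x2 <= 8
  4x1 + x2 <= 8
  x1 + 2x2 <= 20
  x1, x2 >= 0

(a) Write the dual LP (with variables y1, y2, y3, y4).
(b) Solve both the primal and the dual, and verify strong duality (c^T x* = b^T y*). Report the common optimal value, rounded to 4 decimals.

The standard primal-dual pair for 'max c^T x s.t. A x <= b, x >= 0' is:
  Dual:  min b^T y  s.t.  A^T y >= c,  y >= 0.

So the dual LP is:
  minimize  10y1 + 8y2 + 8y3 + 20y4
  subject to:
    y1 + 4y3 + y4 >= 6
    y2 + y3 + 2y4 >= 4
    y1, y2, y3, y4 >= 0

Solving the primal: x* = (0, 8).
  primal value c^T x* = 32.
Solving the dual: y* = (0, 2.5, 1.5, 0).
  dual value b^T y* = 32.
Strong duality: c^T x* = b^T y*. Confirmed.

32


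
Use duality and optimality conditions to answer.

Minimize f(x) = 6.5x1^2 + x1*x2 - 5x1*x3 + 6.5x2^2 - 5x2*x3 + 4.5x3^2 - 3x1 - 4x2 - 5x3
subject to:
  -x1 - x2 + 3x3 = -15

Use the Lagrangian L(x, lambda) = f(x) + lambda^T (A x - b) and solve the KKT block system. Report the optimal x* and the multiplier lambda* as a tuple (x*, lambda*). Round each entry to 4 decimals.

Form the Lagrangian:
  L(x, lambda) = (1/2) x^T Q x + c^T x + lambda^T (A x - b)
Stationarity (grad_x L = 0): Q x + c + A^T lambda = 0.
Primal feasibility: A x = b.

This gives the KKT block system:
  [ Q   A^T ] [ x     ]   [-c ]
  [ A    0  ] [ lambda ] = [ b ]

Solving the linear system:
  x*      = (-0.5595, -0.4762, -5.3452)
  lambda* = (15.9762)
  f(x*)   = 134.9762

x* = (-0.5595, -0.4762, -5.3452), lambda* = (15.9762)


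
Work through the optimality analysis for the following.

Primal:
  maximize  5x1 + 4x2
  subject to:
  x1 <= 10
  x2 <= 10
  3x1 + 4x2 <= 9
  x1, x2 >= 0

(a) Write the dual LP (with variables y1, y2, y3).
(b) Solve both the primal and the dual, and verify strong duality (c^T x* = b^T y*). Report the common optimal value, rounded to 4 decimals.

The standard primal-dual pair for 'max c^T x s.t. A x <= b, x >= 0' is:
  Dual:  min b^T y  s.t.  A^T y >= c,  y >= 0.

So the dual LP is:
  minimize  10y1 + 10y2 + 9y3
  subject to:
    y1 + 3y3 >= 5
    y2 + 4y3 >= 4
    y1, y2, y3 >= 0

Solving the primal: x* = (3, 0).
  primal value c^T x* = 15.
Solving the dual: y* = (0, 0, 1.6667).
  dual value b^T y* = 15.
Strong duality: c^T x* = b^T y*. Confirmed.

15


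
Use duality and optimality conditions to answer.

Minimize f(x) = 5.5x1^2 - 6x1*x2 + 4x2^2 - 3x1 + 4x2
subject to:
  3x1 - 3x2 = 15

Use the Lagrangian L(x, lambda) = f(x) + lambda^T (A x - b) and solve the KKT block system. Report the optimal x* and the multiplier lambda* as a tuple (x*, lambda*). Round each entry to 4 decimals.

Form the Lagrangian:
  L(x, lambda) = (1/2) x^T Q x + c^T x + lambda^T (A x - b)
Stationarity (grad_x L = 0): Q x + c + A^T lambda = 0.
Primal feasibility: A x = b.

This gives the KKT block system:
  [ Q   A^T ] [ x     ]   [-c ]
  [ A    0  ] [ lambda ] = [ b ]

Solving the linear system:
  x*      = (1.2857, -3.7143)
  lambda* = (-11.1429)
  f(x*)   = 74.2143

x* = (1.2857, -3.7143), lambda* = (-11.1429)


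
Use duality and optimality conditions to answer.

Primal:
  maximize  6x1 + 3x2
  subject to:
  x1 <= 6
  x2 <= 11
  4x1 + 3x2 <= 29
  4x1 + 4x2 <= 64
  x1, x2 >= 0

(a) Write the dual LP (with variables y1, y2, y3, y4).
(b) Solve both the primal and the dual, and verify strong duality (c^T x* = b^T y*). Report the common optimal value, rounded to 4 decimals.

The standard primal-dual pair for 'max c^T x s.t. A x <= b, x >= 0' is:
  Dual:  min b^T y  s.t.  A^T y >= c,  y >= 0.

So the dual LP is:
  minimize  6y1 + 11y2 + 29y3 + 64y4
  subject to:
    y1 + 4y3 + 4y4 >= 6
    y2 + 3y3 + 4y4 >= 3
    y1, y2, y3, y4 >= 0

Solving the primal: x* = (6, 1.6667).
  primal value c^T x* = 41.
Solving the dual: y* = (2, 0, 1, 0).
  dual value b^T y* = 41.
Strong duality: c^T x* = b^T y*. Confirmed.

41


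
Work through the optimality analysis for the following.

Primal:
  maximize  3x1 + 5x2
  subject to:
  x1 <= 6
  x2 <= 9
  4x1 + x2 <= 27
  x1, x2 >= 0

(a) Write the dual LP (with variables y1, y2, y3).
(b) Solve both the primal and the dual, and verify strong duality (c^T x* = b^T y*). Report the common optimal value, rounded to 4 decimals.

The standard primal-dual pair for 'max c^T x s.t. A x <= b, x >= 0' is:
  Dual:  min b^T y  s.t.  A^T y >= c,  y >= 0.

So the dual LP is:
  minimize  6y1 + 9y2 + 27y3
  subject to:
    y1 + 4y3 >= 3
    y2 + y3 >= 5
    y1, y2, y3 >= 0

Solving the primal: x* = (4.5, 9).
  primal value c^T x* = 58.5.
Solving the dual: y* = (0, 4.25, 0.75).
  dual value b^T y* = 58.5.
Strong duality: c^T x* = b^T y*. Confirmed.

58.5


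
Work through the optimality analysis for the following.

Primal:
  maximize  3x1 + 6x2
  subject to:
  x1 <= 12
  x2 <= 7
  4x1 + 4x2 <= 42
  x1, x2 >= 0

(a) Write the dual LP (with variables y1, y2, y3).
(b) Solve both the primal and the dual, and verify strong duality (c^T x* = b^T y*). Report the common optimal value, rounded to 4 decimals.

The standard primal-dual pair for 'max c^T x s.t. A x <= b, x >= 0' is:
  Dual:  min b^T y  s.t.  A^T y >= c,  y >= 0.

So the dual LP is:
  minimize  12y1 + 7y2 + 42y3
  subject to:
    y1 + 4y3 >= 3
    y2 + 4y3 >= 6
    y1, y2, y3 >= 0

Solving the primal: x* = (3.5, 7).
  primal value c^T x* = 52.5.
Solving the dual: y* = (0, 3, 0.75).
  dual value b^T y* = 52.5.
Strong duality: c^T x* = b^T y*. Confirmed.

52.5


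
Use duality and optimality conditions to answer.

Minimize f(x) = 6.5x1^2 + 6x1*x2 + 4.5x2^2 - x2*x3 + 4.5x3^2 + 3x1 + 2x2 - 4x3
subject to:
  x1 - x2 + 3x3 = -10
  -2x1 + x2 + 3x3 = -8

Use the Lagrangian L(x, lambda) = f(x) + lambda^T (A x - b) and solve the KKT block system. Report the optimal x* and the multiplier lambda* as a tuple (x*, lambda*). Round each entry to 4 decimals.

Form the Lagrangian:
  L(x, lambda) = (1/2) x^T Q x + c^T x + lambda^T (A x - b)
Stationarity (grad_x L = 0): Q x + c + A^T lambda = 0.
Primal feasibility: A x = b.

This gives the KKT block system:
  [ Q   A^T ] [ x     ]   [-c ]
  [ A    0  ] [ lambda ] = [ b ]

Solving the linear system:
  x*      = (-0.4837, 0.2745, -3.0806)
  lambda* = (7.658, 3.0087)
  f(x*)   = 56.0349

x* = (-0.4837, 0.2745, -3.0806), lambda* = (7.658, 3.0087)


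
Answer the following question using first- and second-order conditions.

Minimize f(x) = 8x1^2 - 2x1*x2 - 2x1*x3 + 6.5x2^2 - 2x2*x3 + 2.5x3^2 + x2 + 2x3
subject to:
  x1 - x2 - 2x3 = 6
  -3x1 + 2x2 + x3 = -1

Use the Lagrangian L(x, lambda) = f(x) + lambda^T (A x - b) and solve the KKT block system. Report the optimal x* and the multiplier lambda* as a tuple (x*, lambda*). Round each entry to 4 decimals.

Form the Lagrangian:
  L(x, lambda) = (1/2) x^T Q x + c^T x + lambda^T (A x - b)
Stationarity (grad_x L = 0): Q x + c + A^T lambda = 0.
Primal feasibility: A x = b.

This gives the KKT block system:
  [ Q   A^T ] [ x     ]   [-c ]
  [ A    0  ] [ lambda ] = [ b ]

Solving the linear system:
  x*      = (-1.0852, -0.4753, -3.3049)
  lambda* = (-8.8027, -6.2018)
  f(x*)   = 19.7646

x* = (-1.0852, -0.4753, -3.3049), lambda* = (-8.8027, -6.2018)


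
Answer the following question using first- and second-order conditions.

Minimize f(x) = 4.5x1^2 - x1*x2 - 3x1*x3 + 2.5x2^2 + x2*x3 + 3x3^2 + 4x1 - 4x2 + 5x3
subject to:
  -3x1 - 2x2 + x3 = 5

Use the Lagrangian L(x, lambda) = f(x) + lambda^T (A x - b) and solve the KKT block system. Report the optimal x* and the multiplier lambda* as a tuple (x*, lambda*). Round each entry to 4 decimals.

Form the Lagrangian:
  L(x, lambda) = (1/2) x^T Q x + c^T x + lambda^T (A x - b)
Stationarity (grad_x L = 0): Q x + c + A^T lambda = 0.
Primal feasibility: A x = b.

This gives the KKT block system:
  [ Q   A^T ] [ x     ]   [-c ]
  [ A    0  ] [ lambda ] = [ b ]

Solving the linear system:
  x*      = (-1.8004, -0.4056, -1.2126)
  lambda* = (-2.7202)
  f(x*)   = 0.9794

x* = (-1.8004, -0.4056, -1.2126), lambda* = (-2.7202)


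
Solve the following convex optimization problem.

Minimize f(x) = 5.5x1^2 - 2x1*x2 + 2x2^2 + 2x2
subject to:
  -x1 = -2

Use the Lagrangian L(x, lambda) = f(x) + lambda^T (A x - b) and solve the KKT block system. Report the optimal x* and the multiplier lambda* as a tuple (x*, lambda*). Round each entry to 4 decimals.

Form the Lagrangian:
  L(x, lambda) = (1/2) x^T Q x + c^T x + lambda^T (A x - b)
Stationarity (grad_x L = 0): Q x + c + A^T lambda = 0.
Primal feasibility: A x = b.

This gives the KKT block system:
  [ Q   A^T ] [ x     ]   [-c ]
  [ A    0  ] [ lambda ] = [ b ]

Solving the linear system:
  x*      = (2, 0.5)
  lambda* = (21)
  f(x*)   = 21.5

x* = (2, 0.5), lambda* = (21)


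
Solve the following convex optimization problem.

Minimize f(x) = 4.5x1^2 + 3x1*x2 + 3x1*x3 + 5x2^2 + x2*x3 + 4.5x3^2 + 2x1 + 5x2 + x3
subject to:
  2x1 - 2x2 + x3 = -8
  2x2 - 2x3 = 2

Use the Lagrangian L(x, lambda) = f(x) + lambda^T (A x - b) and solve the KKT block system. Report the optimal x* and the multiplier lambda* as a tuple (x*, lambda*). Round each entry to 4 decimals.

Form the Lagrangian:
  L(x, lambda) = (1/2) x^T Q x + c^T x + lambda^T (A x - b)
Stationarity (grad_x L = 0): Q x + c + A^T lambda = 0.
Primal feasibility: A x = b.

This gives the KKT block system:
  [ Q   A^T ] [ x     ]   [-c ]
  [ A    0  ] [ lambda ] = [ b ]

Solving the linear system:
  x*      = (-2.7949, 1.4103, 0.4103)
  lambda* = (8.8462, 3.2821)
  f(x*)   = 33.0385

x* = (-2.7949, 1.4103, 0.4103), lambda* = (8.8462, 3.2821)


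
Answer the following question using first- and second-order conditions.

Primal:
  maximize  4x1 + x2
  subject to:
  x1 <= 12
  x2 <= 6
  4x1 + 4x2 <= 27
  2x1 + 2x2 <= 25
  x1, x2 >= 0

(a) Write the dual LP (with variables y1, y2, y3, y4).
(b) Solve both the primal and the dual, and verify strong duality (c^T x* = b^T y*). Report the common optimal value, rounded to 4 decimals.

The standard primal-dual pair for 'max c^T x s.t. A x <= b, x >= 0' is:
  Dual:  min b^T y  s.t.  A^T y >= c,  y >= 0.

So the dual LP is:
  minimize  12y1 + 6y2 + 27y3 + 25y4
  subject to:
    y1 + 4y3 + 2y4 >= 4
    y2 + 4y3 + 2y4 >= 1
    y1, y2, y3, y4 >= 0

Solving the primal: x* = (6.75, 0).
  primal value c^T x* = 27.
Solving the dual: y* = (0, 0, 1, 0).
  dual value b^T y* = 27.
Strong duality: c^T x* = b^T y*. Confirmed.

27


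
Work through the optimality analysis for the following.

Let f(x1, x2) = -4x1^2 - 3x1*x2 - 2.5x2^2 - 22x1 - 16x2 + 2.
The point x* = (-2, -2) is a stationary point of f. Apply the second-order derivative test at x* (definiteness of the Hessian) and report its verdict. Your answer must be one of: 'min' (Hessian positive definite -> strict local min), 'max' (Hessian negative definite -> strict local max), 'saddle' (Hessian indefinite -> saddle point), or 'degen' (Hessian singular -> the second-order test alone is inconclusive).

Compute the Hessian H = grad^2 f:
  H = [[-8, -3], [-3, -5]]
Verify stationarity: grad f(x*) = H x* + g = (0, 0).
Eigenvalues of H: -9.8541, -3.1459.
Both eigenvalues < 0, so H is negative definite -> x* is a strict local max.

max


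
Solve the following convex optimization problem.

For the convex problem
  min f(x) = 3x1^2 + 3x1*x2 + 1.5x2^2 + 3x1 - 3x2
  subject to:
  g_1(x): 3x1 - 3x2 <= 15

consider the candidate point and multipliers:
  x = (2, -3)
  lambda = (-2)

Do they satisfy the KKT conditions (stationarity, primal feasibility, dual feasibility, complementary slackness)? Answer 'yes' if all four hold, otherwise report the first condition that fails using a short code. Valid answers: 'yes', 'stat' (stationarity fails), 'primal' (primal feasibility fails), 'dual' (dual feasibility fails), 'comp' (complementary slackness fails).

Gradient of f: grad f(x) = Q x + c = (6, -6)
Constraint values g_i(x) = a_i^T x - b_i:
  g_1((2, -3)) = 0
Stationarity residual: grad f(x) + sum_i lambda_i a_i = (0, 0)
  -> stationarity OK
Primal feasibility (all g_i <= 0): OK
Dual feasibility (all lambda_i >= 0): FAILS
Complementary slackness (lambda_i * g_i(x) = 0 for all i): OK

Verdict: the first failing condition is dual_feasibility -> dual.

dual


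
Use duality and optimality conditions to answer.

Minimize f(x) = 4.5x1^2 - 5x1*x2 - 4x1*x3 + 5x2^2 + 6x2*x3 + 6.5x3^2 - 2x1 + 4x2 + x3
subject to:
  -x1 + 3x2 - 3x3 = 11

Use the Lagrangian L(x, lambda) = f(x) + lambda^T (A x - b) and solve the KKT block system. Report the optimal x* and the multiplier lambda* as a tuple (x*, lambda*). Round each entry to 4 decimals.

Form the Lagrangian:
  L(x, lambda) = (1/2) x^T Q x + c^T x + lambda^T (A x - b)
Stationarity (grad_x L = 0): Q x + c + A^T lambda = 0.
Primal feasibility: A x = b.

This gives the KKT block system:
  [ Q   A^T ] [ x     ]   [-c ]
  [ A    0  ] [ lambda ] = [ b ]

Solving the linear system:
  x*      = (0.0169, 1.855, -1.8173)
  lambda* = (-3.854)
  f(x*)   = 23.9816

x* = (0.0169, 1.855, -1.8173), lambda* = (-3.854)


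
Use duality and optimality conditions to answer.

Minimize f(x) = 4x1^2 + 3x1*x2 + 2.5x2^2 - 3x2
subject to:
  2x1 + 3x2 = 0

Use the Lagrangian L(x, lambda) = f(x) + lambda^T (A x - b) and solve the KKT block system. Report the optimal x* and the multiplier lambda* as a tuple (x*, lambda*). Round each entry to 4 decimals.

Form the Lagrangian:
  L(x, lambda) = (1/2) x^T Q x + c^T x + lambda^T (A x - b)
Stationarity (grad_x L = 0): Q x + c + A^T lambda = 0.
Primal feasibility: A x = b.

This gives the KKT block system:
  [ Q   A^T ] [ x     ]   [-c ]
  [ A    0  ] [ lambda ] = [ b ]

Solving the linear system:
  x*      = (-0.3214, 0.2143)
  lambda* = (0.9643)
  f(x*)   = -0.3214

x* = (-0.3214, 0.2143), lambda* = (0.9643)


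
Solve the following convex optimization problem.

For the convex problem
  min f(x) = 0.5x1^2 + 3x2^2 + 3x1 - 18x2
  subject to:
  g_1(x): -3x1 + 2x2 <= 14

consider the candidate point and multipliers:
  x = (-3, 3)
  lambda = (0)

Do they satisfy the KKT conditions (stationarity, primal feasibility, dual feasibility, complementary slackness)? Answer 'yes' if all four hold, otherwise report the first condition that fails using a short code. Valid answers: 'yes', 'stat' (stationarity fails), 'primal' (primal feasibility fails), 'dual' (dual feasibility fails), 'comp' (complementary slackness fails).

Gradient of f: grad f(x) = Q x + c = (0, 0)
Constraint values g_i(x) = a_i^T x - b_i:
  g_1((-3, 3)) = 1
Stationarity residual: grad f(x) + sum_i lambda_i a_i = (0, 0)
  -> stationarity OK
Primal feasibility (all g_i <= 0): FAILS
Dual feasibility (all lambda_i >= 0): OK
Complementary slackness (lambda_i * g_i(x) = 0 for all i): OK

Verdict: the first failing condition is primal_feasibility -> primal.

primal


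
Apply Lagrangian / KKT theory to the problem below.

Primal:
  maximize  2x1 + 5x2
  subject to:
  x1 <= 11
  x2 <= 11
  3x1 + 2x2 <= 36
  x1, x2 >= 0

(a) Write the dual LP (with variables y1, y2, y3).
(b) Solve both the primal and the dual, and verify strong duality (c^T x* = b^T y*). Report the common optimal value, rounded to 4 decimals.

The standard primal-dual pair for 'max c^T x s.t. A x <= b, x >= 0' is:
  Dual:  min b^T y  s.t.  A^T y >= c,  y >= 0.

So the dual LP is:
  minimize  11y1 + 11y2 + 36y3
  subject to:
    y1 + 3y3 >= 2
    y2 + 2y3 >= 5
    y1, y2, y3 >= 0

Solving the primal: x* = (4.6667, 11).
  primal value c^T x* = 64.3333.
Solving the dual: y* = (0, 3.6667, 0.6667).
  dual value b^T y* = 64.3333.
Strong duality: c^T x* = b^T y*. Confirmed.

64.3333


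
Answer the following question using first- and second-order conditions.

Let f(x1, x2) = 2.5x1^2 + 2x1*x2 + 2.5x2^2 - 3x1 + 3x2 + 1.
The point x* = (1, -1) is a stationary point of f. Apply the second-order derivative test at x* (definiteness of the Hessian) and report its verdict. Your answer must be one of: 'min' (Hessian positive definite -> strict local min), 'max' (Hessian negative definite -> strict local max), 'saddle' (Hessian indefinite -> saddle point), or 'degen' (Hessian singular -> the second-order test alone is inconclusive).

Compute the Hessian H = grad^2 f:
  H = [[5, 2], [2, 5]]
Verify stationarity: grad f(x*) = H x* + g = (0, 0).
Eigenvalues of H: 3, 7.
Both eigenvalues > 0, so H is positive definite -> x* is a strict local min.

min


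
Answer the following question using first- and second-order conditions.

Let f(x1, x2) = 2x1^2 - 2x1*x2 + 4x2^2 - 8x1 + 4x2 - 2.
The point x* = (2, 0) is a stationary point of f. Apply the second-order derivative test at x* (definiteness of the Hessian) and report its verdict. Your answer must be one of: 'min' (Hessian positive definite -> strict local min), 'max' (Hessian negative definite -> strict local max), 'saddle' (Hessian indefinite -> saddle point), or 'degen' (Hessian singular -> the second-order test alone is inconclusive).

Compute the Hessian H = grad^2 f:
  H = [[4, -2], [-2, 8]]
Verify stationarity: grad f(x*) = H x* + g = (0, 0).
Eigenvalues of H: 3.1716, 8.8284.
Both eigenvalues > 0, so H is positive definite -> x* is a strict local min.

min


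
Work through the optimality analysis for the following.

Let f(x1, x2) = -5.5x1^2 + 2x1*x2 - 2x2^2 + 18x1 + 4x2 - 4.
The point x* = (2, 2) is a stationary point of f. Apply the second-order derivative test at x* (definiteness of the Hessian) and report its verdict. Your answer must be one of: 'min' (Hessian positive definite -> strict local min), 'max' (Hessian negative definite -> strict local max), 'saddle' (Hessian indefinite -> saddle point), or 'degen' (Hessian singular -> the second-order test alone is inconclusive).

Compute the Hessian H = grad^2 f:
  H = [[-11, 2], [2, -4]]
Verify stationarity: grad f(x*) = H x* + g = (0, 0).
Eigenvalues of H: -11.5311, -3.4689.
Both eigenvalues < 0, so H is negative definite -> x* is a strict local max.

max


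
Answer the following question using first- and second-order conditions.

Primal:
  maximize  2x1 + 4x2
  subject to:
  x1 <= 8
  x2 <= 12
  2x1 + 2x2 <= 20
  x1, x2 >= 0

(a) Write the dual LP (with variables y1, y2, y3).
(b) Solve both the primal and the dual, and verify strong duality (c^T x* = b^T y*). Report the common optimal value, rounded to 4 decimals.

The standard primal-dual pair for 'max c^T x s.t. A x <= b, x >= 0' is:
  Dual:  min b^T y  s.t.  A^T y >= c,  y >= 0.

So the dual LP is:
  minimize  8y1 + 12y2 + 20y3
  subject to:
    y1 + 2y3 >= 2
    y2 + 2y3 >= 4
    y1, y2, y3 >= 0

Solving the primal: x* = (0, 10).
  primal value c^T x* = 40.
Solving the dual: y* = (0, 0, 2).
  dual value b^T y* = 40.
Strong duality: c^T x* = b^T y*. Confirmed.

40


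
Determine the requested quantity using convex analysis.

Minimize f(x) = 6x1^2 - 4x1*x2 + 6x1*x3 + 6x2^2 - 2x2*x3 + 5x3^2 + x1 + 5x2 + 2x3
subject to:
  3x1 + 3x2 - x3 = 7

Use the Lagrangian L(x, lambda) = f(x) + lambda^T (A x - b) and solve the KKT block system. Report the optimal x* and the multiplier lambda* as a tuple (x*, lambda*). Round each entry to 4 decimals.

Form the Lagrangian:
  L(x, lambda) = (1/2) x^T Q x + c^T x + lambda^T (A x - b)
Stationarity (grad_x L = 0): Q x + c + A^T lambda = 0.
Primal feasibility: A x = b.

This gives the KKT block system:
  [ Q   A^T ] [ x     ]   [-c ]
  [ A    0  ] [ lambda ] = [ b ]

Solving the linear system:
  x*      = (1.392, 0.5398, -1.2045)
  lambda* = (-2.7727)
  f(x*)   = 10.5455

x* = (1.392, 0.5398, -1.2045), lambda* = (-2.7727)


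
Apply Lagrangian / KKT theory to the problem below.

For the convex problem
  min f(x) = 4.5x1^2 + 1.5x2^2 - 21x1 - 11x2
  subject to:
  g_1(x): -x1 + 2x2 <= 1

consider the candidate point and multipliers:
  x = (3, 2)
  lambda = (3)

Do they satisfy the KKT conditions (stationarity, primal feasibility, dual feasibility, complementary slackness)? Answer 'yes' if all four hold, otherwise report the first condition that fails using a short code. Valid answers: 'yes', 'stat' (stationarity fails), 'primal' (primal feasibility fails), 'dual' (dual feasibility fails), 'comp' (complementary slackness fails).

Gradient of f: grad f(x) = Q x + c = (6, -5)
Constraint values g_i(x) = a_i^T x - b_i:
  g_1((3, 2)) = 0
Stationarity residual: grad f(x) + sum_i lambda_i a_i = (3, 1)
  -> stationarity FAILS
Primal feasibility (all g_i <= 0): OK
Dual feasibility (all lambda_i >= 0): OK
Complementary slackness (lambda_i * g_i(x) = 0 for all i): OK

Verdict: the first failing condition is stationarity -> stat.

stat


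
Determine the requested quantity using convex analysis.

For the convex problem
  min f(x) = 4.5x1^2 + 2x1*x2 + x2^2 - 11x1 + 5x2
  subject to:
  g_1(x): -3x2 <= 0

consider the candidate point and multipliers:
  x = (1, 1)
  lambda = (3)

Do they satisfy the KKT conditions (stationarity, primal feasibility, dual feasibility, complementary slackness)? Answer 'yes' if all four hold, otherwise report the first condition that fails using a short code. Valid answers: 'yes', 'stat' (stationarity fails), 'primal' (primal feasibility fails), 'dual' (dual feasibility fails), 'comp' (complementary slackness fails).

Gradient of f: grad f(x) = Q x + c = (0, 9)
Constraint values g_i(x) = a_i^T x - b_i:
  g_1((1, 1)) = -3
Stationarity residual: grad f(x) + sum_i lambda_i a_i = (0, 0)
  -> stationarity OK
Primal feasibility (all g_i <= 0): OK
Dual feasibility (all lambda_i >= 0): OK
Complementary slackness (lambda_i * g_i(x) = 0 for all i): FAILS

Verdict: the first failing condition is complementary_slackness -> comp.

comp


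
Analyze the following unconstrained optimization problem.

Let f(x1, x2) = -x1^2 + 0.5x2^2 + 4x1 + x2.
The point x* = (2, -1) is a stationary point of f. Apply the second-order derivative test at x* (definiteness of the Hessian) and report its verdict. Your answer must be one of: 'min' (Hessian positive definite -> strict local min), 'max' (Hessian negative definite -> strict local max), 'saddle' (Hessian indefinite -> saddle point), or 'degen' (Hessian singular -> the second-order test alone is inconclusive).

Compute the Hessian H = grad^2 f:
  H = [[-2, 0], [0, 1]]
Verify stationarity: grad f(x*) = H x* + g = (0, 0).
Eigenvalues of H: -2, 1.
Eigenvalues have mixed signs, so H is indefinite -> x* is a saddle point.

saddle


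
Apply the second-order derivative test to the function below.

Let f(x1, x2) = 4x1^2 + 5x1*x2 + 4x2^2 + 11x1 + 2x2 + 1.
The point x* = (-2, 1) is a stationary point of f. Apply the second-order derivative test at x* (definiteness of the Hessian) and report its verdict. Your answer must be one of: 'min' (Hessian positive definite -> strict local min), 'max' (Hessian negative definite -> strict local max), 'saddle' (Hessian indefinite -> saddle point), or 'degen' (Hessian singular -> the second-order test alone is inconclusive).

Compute the Hessian H = grad^2 f:
  H = [[8, 5], [5, 8]]
Verify stationarity: grad f(x*) = H x* + g = (0, 0).
Eigenvalues of H: 3, 13.
Both eigenvalues > 0, so H is positive definite -> x* is a strict local min.

min


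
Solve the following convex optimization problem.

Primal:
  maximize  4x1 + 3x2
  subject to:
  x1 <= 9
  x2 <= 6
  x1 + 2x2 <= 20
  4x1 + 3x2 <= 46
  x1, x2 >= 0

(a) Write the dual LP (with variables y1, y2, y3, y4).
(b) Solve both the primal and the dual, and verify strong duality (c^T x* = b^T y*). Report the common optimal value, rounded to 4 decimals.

The standard primal-dual pair for 'max c^T x s.t. A x <= b, x >= 0' is:
  Dual:  min b^T y  s.t.  A^T y >= c,  y >= 0.

So the dual LP is:
  minimize  9y1 + 6y2 + 20y3 + 46y4
  subject to:
    y1 + y3 + 4y4 >= 4
    y2 + 2y3 + 3y4 >= 3
    y1, y2, y3, y4 >= 0

Solving the primal: x* = (9, 3.3333).
  primal value c^T x* = 46.
Solving the dual: y* = (0, 0, 0, 1).
  dual value b^T y* = 46.
Strong duality: c^T x* = b^T y*. Confirmed.

46


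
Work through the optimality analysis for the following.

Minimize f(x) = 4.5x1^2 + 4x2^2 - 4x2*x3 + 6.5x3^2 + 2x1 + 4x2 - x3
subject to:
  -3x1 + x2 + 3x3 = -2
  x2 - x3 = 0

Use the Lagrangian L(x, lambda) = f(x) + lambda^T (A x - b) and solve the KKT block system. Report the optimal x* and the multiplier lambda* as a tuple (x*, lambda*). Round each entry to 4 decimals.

Form the Lagrangian:
  L(x, lambda) = (1/2) x^T Q x + c^T x + lambda^T (A x - b)
Stationarity (grad_x L = 0): Q x + c + A^T lambda = 0.
Primal feasibility: A x = b.

This gives the KKT block system:
  [ Q   A^T ] [ x     ]   [-c ]
  [ A    0  ] [ lambda ] = [ b ]

Solving the linear system:
  x*      = (0.0383, -0.4713, -0.4713)
  lambda* = (0.7816, -2.8966)
  f(x*)   = 0.113

x* = (0.0383, -0.4713, -0.4713), lambda* = (0.7816, -2.8966)


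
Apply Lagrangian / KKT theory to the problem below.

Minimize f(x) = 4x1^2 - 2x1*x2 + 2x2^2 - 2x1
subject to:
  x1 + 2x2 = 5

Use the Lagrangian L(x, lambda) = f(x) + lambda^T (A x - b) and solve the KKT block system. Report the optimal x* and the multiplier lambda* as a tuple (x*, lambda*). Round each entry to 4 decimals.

Form the Lagrangian:
  L(x, lambda) = (1/2) x^T Q x + c^T x + lambda^T (A x - b)
Stationarity (grad_x L = 0): Q x + c + A^T lambda = 0.
Primal feasibility: A x = b.

This gives the KKT block system:
  [ Q   A^T ] [ x     ]   [-c ]
  [ A    0  ] [ lambda ] = [ b ]

Solving the linear system:
  x*      = (1.0909, 1.9545)
  lambda* = (-2.8182)
  f(x*)   = 5.9545

x* = (1.0909, 1.9545), lambda* = (-2.8182)


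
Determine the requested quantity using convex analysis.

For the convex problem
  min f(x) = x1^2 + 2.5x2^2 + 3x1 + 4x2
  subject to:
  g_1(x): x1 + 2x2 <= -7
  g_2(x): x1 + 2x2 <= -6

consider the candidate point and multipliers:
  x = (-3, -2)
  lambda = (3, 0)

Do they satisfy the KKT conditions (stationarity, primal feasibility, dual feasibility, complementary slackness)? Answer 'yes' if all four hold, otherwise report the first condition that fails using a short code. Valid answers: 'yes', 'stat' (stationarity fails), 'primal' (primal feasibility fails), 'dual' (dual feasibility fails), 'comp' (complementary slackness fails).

Gradient of f: grad f(x) = Q x + c = (-3, -6)
Constraint values g_i(x) = a_i^T x - b_i:
  g_1((-3, -2)) = 0
  g_2((-3, -2)) = -1
Stationarity residual: grad f(x) + sum_i lambda_i a_i = (0, 0)
  -> stationarity OK
Primal feasibility (all g_i <= 0): OK
Dual feasibility (all lambda_i >= 0): OK
Complementary slackness (lambda_i * g_i(x) = 0 for all i): OK

Verdict: yes, KKT holds.

yes


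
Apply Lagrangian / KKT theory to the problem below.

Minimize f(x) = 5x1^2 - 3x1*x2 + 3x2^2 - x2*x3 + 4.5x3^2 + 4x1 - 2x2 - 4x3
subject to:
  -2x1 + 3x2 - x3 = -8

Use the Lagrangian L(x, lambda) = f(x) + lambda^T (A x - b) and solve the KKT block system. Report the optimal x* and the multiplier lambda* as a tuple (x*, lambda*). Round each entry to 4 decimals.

Form the Lagrangian:
  L(x, lambda) = (1/2) x^T Q x + c^T x + lambda^T (A x - b)
Stationarity (grad_x L = 0): Q x + c + A^T lambda = 0.
Primal feasibility: A x = b.

This gives the KKT block system:
  [ Q   A^T ] [ x     ]   [-c ]
  [ A    0  ] [ lambda ] = [ b ]

Solving the linear system:
  x*      = (0.0314, -2.3738, 0.816)
  lambda* = (5.7175)
  f(x*)   = 23.6748

x* = (0.0314, -2.3738, 0.816), lambda* = (5.7175)


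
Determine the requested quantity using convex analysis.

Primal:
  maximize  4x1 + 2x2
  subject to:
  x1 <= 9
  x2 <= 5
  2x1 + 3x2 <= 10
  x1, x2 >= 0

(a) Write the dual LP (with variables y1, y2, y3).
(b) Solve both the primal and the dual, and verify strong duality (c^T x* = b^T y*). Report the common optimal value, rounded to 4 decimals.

The standard primal-dual pair for 'max c^T x s.t. A x <= b, x >= 0' is:
  Dual:  min b^T y  s.t.  A^T y >= c,  y >= 0.

So the dual LP is:
  minimize  9y1 + 5y2 + 10y3
  subject to:
    y1 + 2y3 >= 4
    y2 + 3y3 >= 2
    y1, y2, y3 >= 0

Solving the primal: x* = (5, 0).
  primal value c^T x* = 20.
Solving the dual: y* = (0, 0, 2).
  dual value b^T y* = 20.
Strong duality: c^T x* = b^T y*. Confirmed.

20


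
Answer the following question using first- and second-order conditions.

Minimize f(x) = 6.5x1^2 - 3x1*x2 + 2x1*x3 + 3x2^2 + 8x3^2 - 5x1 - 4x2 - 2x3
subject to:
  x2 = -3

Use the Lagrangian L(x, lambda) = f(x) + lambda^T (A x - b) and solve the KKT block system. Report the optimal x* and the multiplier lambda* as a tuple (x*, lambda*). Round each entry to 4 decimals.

Form the Lagrangian:
  L(x, lambda) = (1/2) x^T Q x + c^T x + lambda^T (A x - b)
Stationarity (grad_x L = 0): Q x + c + A^T lambda = 0.
Primal feasibility: A x = b.

This gives the KKT block system:
  [ Q   A^T ] [ x     ]   [-c ]
  [ A    0  ] [ lambda ] = [ b ]

Solving the linear system:
  x*      = (-0.3333, -3, 0.1667)
  lambda* = (21)
  f(x*)   = 38.1667

x* = (-0.3333, -3, 0.1667), lambda* = (21)


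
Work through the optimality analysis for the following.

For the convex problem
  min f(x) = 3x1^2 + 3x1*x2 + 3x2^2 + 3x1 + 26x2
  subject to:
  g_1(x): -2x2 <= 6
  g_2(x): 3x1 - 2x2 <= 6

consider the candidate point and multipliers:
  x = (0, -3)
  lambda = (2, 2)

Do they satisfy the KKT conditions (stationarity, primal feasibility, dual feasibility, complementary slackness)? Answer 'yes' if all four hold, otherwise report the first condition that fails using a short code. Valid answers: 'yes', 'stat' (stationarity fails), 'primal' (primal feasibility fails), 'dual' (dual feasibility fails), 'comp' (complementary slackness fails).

Gradient of f: grad f(x) = Q x + c = (-6, 8)
Constraint values g_i(x) = a_i^T x - b_i:
  g_1((0, -3)) = 0
  g_2((0, -3)) = 0
Stationarity residual: grad f(x) + sum_i lambda_i a_i = (0, 0)
  -> stationarity OK
Primal feasibility (all g_i <= 0): OK
Dual feasibility (all lambda_i >= 0): OK
Complementary slackness (lambda_i * g_i(x) = 0 for all i): OK

Verdict: yes, KKT holds.

yes


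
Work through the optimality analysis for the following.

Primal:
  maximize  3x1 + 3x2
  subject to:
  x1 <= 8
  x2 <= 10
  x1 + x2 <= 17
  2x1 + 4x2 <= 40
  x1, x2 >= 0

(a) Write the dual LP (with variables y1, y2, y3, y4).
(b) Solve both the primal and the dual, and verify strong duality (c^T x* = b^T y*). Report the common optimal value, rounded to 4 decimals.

The standard primal-dual pair for 'max c^T x s.t. A x <= b, x >= 0' is:
  Dual:  min b^T y  s.t.  A^T y >= c,  y >= 0.

So the dual LP is:
  minimize  8y1 + 10y2 + 17y3 + 40y4
  subject to:
    y1 + y3 + 2y4 >= 3
    y2 + y3 + 4y4 >= 3
    y1, y2, y3, y4 >= 0

Solving the primal: x* = (8, 6).
  primal value c^T x* = 42.
Solving the dual: y* = (1.5, 0, 0, 0.75).
  dual value b^T y* = 42.
Strong duality: c^T x* = b^T y*. Confirmed.

42


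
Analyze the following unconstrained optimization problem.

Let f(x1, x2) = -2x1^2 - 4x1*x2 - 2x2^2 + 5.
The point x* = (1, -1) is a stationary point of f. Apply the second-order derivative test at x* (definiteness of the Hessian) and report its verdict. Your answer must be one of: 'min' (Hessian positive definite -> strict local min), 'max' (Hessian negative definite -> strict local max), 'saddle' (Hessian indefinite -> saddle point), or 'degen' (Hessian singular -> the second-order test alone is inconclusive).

Compute the Hessian H = grad^2 f:
  H = [[-4, -4], [-4, -4]]
Verify stationarity: grad f(x*) = H x* + g = (0, 0).
Eigenvalues of H: -8, 0.
H has a zero eigenvalue (singular; negative semidefinite but not definite), so H is neither positive definite, negative definite, nor indefinite. The second-order test alone is inconclusive -> degen.
(Indeed, f is constant along the null direction of H through x*, so x* is not a strict local extremum.)

degen


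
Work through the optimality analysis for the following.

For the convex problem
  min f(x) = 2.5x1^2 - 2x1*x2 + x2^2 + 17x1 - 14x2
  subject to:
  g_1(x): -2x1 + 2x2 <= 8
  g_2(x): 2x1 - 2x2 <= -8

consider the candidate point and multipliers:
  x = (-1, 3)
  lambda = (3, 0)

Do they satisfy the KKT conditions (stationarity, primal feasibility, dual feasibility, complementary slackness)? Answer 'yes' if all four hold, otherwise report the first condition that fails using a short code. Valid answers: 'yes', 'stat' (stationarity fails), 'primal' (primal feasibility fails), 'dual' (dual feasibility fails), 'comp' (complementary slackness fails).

Gradient of f: grad f(x) = Q x + c = (6, -6)
Constraint values g_i(x) = a_i^T x - b_i:
  g_1((-1, 3)) = 0
  g_2((-1, 3)) = 0
Stationarity residual: grad f(x) + sum_i lambda_i a_i = (0, 0)
  -> stationarity OK
Primal feasibility (all g_i <= 0): OK
Dual feasibility (all lambda_i >= 0): OK
Complementary slackness (lambda_i * g_i(x) = 0 for all i): OK

Verdict: yes, KKT holds.

yes


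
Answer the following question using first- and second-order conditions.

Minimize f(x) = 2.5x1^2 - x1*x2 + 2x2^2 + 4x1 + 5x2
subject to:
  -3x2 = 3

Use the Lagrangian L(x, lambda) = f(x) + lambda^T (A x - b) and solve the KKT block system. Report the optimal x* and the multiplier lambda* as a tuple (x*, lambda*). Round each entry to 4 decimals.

Form the Lagrangian:
  L(x, lambda) = (1/2) x^T Q x + c^T x + lambda^T (A x - b)
Stationarity (grad_x L = 0): Q x + c + A^T lambda = 0.
Primal feasibility: A x = b.

This gives the KKT block system:
  [ Q   A^T ] [ x     ]   [-c ]
  [ A    0  ] [ lambda ] = [ b ]

Solving the linear system:
  x*      = (-1, -1)
  lambda* = (0.6667)
  f(x*)   = -5.5

x* = (-1, -1), lambda* = (0.6667)


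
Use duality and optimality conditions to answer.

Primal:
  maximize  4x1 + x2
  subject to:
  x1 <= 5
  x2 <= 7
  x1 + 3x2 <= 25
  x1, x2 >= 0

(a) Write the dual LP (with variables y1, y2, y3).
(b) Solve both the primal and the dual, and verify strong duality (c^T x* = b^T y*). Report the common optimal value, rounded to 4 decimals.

The standard primal-dual pair for 'max c^T x s.t. A x <= b, x >= 0' is:
  Dual:  min b^T y  s.t.  A^T y >= c,  y >= 0.

So the dual LP is:
  minimize  5y1 + 7y2 + 25y3
  subject to:
    y1 + y3 >= 4
    y2 + 3y3 >= 1
    y1, y2, y3 >= 0

Solving the primal: x* = (5, 6.6667).
  primal value c^T x* = 26.6667.
Solving the dual: y* = (3.6667, 0, 0.3333).
  dual value b^T y* = 26.6667.
Strong duality: c^T x* = b^T y*. Confirmed.

26.6667


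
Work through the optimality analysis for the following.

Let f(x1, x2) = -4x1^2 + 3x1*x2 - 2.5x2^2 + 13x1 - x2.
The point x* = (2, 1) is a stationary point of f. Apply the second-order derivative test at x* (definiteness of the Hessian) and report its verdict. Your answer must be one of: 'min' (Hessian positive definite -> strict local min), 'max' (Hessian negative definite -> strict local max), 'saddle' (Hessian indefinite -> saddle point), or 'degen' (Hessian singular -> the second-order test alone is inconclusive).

Compute the Hessian H = grad^2 f:
  H = [[-8, 3], [3, -5]]
Verify stationarity: grad f(x*) = H x* + g = (0, 0).
Eigenvalues of H: -9.8541, -3.1459.
Both eigenvalues < 0, so H is negative definite -> x* is a strict local max.

max


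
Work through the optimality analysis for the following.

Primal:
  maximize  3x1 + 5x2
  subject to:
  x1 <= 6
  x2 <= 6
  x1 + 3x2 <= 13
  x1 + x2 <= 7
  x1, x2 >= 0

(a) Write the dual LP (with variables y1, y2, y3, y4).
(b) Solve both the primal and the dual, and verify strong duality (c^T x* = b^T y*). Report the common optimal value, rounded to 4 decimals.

The standard primal-dual pair for 'max c^T x s.t. A x <= b, x >= 0' is:
  Dual:  min b^T y  s.t.  A^T y >= c,  y >= 0.

So the dual LP is:
  minimize  6y1 + 6y2 + 13y3 + 7y4
  subject to:
    y1 + y3 + y4 >= 3
    y2 + 3y3 + y4 >= 5
    y1, y2, y3, y4 >= 0

Solving the primal: x* = (4, 3).
  primal value c^T x* = 27.
Solving the dual: y* = (0, 0, 1, 2).
  dual value b^T y* = 27.
Strong duality: c^T x* = b^T y*. Confirmed.

27


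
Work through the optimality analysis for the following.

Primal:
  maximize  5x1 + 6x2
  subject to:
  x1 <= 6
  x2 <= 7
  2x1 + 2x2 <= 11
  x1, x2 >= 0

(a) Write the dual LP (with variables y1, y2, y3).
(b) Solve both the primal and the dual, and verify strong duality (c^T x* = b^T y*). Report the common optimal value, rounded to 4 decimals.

The standard primal-dual pair for 'max c^T x s.t. A x <= b, x >= 0' is:
  Dual:  min b^T y  s.t.  A^T y >= c,  y >= 0.

So the dual LP is:
  minimize  6y1 + 7y2 + 11y3
  subject to:
    y1 + 2y3 >= 5
    y2 + 2y3 >= 6
    y1, y2, y3 >= 0

Solving the primal: x* = (0, 5.5).
  primal value c^T x* = 33.
Solving the dual: y* = (0, 0, 3).
  dual value b^T y* = 33.
Strong duality: c^T x* = b^T y*. Confirmed.

33


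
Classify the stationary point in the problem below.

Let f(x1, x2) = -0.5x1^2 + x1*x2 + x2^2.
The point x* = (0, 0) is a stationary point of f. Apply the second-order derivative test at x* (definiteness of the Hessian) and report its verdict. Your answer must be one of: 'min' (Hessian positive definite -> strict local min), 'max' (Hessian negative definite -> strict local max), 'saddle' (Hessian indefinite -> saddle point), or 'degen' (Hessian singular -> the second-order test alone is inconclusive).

Compute the Hessian H = grad^2 f:
  H = [[-1, 1], [1, 2]]
Verify stationarity: grad f(x*) = H x* + g = (0, 0).
Eigenvalues of H: -1.3028, 2.3028.
Eigenvalues have mixed signs, so H is indefinite -> x* is a saddle point.

saddle


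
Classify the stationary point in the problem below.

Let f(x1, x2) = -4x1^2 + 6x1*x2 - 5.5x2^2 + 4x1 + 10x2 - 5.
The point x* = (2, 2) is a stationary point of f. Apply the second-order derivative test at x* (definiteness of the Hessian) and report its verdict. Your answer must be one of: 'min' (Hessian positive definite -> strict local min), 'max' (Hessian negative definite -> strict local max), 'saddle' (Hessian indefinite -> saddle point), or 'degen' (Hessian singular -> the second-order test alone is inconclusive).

Compute the Hessian H = grad^2 f:
  H = [[-8, 6], [6, -11]]
Verify stationarity: grad f(x*) = H x* + g = (0, 0).
Eigenvalues of H: -15.6847, -3.3153.
Both eigenvalues < 0, so H is negative definite -> x* is a strict local max.

max


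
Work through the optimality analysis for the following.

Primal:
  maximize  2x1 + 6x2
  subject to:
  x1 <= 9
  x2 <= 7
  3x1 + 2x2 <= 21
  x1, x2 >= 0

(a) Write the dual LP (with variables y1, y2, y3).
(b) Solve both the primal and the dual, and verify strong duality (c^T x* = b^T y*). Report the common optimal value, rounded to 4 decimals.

The standard primal-dual pair for 'max c^T x s.t. A x <= b, x >= 0' is:
  Dual:  min b^T y  s.t.  A^T y >= c,  y >= 0.

So the dual LP is:
  minimize  9y1 + 7y2 + 21y3
  subject to:
    y1 + 3y3 >= 2
    y2 + 2y3 >= 6
    y1, y2, y3 >= 0

Solving the primal: x* = (2.3333, 7).
  primal value c^T x* = 46.6667.
Solving the dual: y* = (0, 4.6667, 0.6667).
  dual value b^T y* = 46.6667.
Strong duality: c^T x* = b^T y*. Confirmed.

46.6667


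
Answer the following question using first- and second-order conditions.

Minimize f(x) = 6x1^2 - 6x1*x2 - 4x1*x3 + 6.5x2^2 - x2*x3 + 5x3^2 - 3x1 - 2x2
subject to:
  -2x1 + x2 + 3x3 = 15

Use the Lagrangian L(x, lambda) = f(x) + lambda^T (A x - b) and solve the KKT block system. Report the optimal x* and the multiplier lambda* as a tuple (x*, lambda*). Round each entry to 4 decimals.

Form the Lagrangian:
  L(x, lambda) = (1/2) x^T Q x + c^T x + lambda^T (A x - b)
Stationarity (grad_x L = 0): Q x + c + A^T lambda = 0.
Primal feasibility: A x = b.

This gives the KKT block system:
  [ Q   A^T ] [ x     ]   [-c ]
  [ A    0  ] [ lambda ] = [ b ]

Solving the linear system:
  x*      = (0.2438, 1.7261, 4.5871)
  lambda* = (-14.39)
  f(x*)   = 105.8335

x* = (0.2438, 1.7261, 4.5871), lambda* = (-14.39)


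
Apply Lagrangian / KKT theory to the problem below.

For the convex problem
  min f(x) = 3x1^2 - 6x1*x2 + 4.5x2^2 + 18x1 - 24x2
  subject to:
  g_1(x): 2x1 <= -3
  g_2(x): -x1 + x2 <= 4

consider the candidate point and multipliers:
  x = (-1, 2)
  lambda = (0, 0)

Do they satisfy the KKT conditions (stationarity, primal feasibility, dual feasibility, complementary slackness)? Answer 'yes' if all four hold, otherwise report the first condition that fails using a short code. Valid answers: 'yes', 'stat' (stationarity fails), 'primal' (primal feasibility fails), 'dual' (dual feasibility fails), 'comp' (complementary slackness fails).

Gradient of f: grad f(x) = Q x + c = (0, 0)
Constraint values g_i(x) = a_i^T x - b_i:
  g_1((-1, 2)) = 1
  g_2((-1, 2)) = -1
Stationarity residual: grad f(x) + sum_i lambda_i a_i = (0, 0)
  -> stationarity OK
Primal feasibility (all g_i <= 0): FAILS
Dual feasibility (all lambda_i >= 0): OK
Complementary slackness (lambda_i * g_i(x) = 0 for all i): OK

Verdict: the first failing condition is primal_feasibility -> primal.

primal
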